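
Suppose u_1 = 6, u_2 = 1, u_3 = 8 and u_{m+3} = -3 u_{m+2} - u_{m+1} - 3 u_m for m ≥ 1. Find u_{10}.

u_4 = -3*8 - 1 - 3*6 = -43
u_5 = -3*(-43) - 8 - 3*1 = 118
u_6 = -3*118 - (-43) - 3*8 = -335
u_7 = -3*(-335) - 118 - 3*(-43) = 1016
u_8 = -3*1016 - (-335) - 3*118 = -3067
u_9 = -3*(-3067) - 1016 - 3*(-335) = 9190
u_{10} = -3*9190 - (-3067) - 3*1016 = -27551

-27551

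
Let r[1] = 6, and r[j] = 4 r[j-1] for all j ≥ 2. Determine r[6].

r[2] = 4*6 = 24
r[3] = 4*24 = 96
r[4] = 4*96 = 384
r[5] = 4*384 = 1536
r[6] = 4*1536 = 6144

6144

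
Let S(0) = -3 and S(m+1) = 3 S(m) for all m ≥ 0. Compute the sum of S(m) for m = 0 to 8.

-29523

S(1) = 3·(-3) = -9
S(2) = 3·(-9) = -27
S(3) = 3·(-27) = -81
S(4) = 3·(-81) = -243
S(5) = 3·(-243) = -729
S(6) = 3·(-729) = -2187
S(7) = 3·(-2187) = -6561
S(8) = 3·(-6561) = -19683
Sum = (-3) + (-9) + (-27) + (-81) + (-243) + (-729) + (-2187) + (-6561) + (-19683) = -29523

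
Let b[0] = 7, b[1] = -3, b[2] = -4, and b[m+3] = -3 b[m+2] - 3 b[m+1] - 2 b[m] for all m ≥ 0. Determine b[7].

b[3] = -3·(-4) - 3·(-3) - 2·7 = 7
b[4] = -3·7 - 3·(-4) - 2·(-3) = -3
b[5] = -3·(-3) - 3·7 - 2·(-4) = -4
b[6] = -3·(-4) - 3·(-3) - 2·7 = 7
b[7] = -3·7 - 3·(-4) - 2·(-3) = -3

-3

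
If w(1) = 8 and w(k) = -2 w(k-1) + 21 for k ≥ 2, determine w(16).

The fixed point is 21/(1 + 2) = 7, so w(k) - 7 = -2(w(k-1) - 7).
Hence w(k) = 1·(-2)^{k-1} + 7.
w(16) = 1·(-2)^{15} + 7 = 1·-32768 + 7 = -32761.

-32761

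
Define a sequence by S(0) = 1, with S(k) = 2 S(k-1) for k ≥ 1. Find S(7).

S(1) = 2·1 = 2
S(2) = 2·2 = 4
S(3) = 2·4 = 8
S(4) = 2·8 = 16
S(5) = 2·16 = 32
S(6) = 2·32 = 64
S(7) = 2·64 = 128

128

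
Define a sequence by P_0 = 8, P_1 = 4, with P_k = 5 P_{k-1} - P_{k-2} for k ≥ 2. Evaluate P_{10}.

P_2 = 5(4) - 8 = 12
P_3 = 5(12) - 4 = 56
P_4 = 5(56) - 12 = 268
P_5 = 5(268) - 56 = 1284
P_6 = 5(1284) - 268 = 6152
P_7 = 5(6152) - 1284 = 29476
P_8 = 5(29476) - 6152 = 141228
P_9 = 5(141228) - 29476 = 676664
P_{10} = 5(676664) - 141228 = 3242092

3242092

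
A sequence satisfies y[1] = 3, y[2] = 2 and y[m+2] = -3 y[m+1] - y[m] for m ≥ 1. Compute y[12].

y[3] = -3(2) - 3 = -9
y[4] = -3(-9) - 2 = 25
y[5] = -3(25) - (-9) = -66
y[6] = -3(-66) - 25 = 173
y[7] = -3(173) - (-66) = -453
y[8] = -3(-453) - 173 = 1186
y[9] = -3(1186) - (-453) = -3105
y[10] = -3(-3105) - 1186 = 8129
y[11] = -3(8129) - (-3105) = -21282
y[12] = -3(-21282) - 8129 = 55717

55717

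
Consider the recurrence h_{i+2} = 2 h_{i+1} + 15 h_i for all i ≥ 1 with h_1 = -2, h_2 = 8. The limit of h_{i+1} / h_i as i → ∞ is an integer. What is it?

The characteristic equation is r^2 - 2r - 15 = 0, which factors as (r - 5)(r + 3) = 0.
So the roots are 5 and -3. Since |5| > |-3| and the coefficient of 5^i is non-zero, the ratio tends to 5.

5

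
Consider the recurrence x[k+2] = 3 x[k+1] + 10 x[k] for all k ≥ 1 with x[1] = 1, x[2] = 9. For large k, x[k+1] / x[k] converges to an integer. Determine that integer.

5

The characteristic equation is r^2 - 3r - 10 = 0, which factors as (r - 5)(r + 2) = 0.
So the roots are 5 and -2. Since |5| > |-2| and the coefficient of 5^k is non-zero, the ratio tends to 5.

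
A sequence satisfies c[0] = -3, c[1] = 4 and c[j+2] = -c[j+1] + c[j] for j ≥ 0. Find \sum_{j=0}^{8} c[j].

-78

c[2] = -4 + (-3) = -7
c[3] = -(-7) + 4 = 11
c[4] = -11 + (-7) = -18
c[5] = -(-18) + 11 = 29
c[6] = -29 + (-18) = -47
c[7] = -(-47) + 29 = 76
c[8] = -76 + (-47) = -123
Sum = (-3) + 4 + (-7) + 11 + (-18) + 29 + (-47) + 76 + (-123) = -78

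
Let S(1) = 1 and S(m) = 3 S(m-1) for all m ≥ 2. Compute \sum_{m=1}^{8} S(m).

3280

S(2) = 3(1) = 3
S(3) = 3(3) = 9
S(4) = 3(9) = 27
S(5) = 3(27) = 81
S(6) = 3(81) = 243
S(7) = 3(243) = 729
S(8) = 3(729) = 2187
Sum = 1 + 3 + 9 + 27 + 81 + 243 + 729 + 2187 = 3280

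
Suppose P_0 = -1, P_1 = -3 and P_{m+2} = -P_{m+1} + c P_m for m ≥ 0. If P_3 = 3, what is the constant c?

-3

P_2 = 3 - c
P_3 = -3 - 2c
So -3 - 2c = 3, giving c = -3.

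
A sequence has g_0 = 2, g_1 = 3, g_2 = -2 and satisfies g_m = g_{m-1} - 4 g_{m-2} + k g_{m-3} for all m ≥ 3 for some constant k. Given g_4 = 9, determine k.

3

g_3 = -14 + 2k
g_4 = -6 + 5k
So -6 + 5k = 9, giving k = 3.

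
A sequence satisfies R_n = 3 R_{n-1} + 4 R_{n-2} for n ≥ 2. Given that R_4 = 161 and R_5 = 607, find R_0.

Rearranging, R_{n-2} = (R_n - 3 R_{n-1}) / 4.
R_3 = (607 - 3·161) / 4 = 124/4 = 31
R_2 = (161 - 3·31) / 4 = 68/4 = 17
R_1 = (31 - 3·17) / 4 = -20/4 = -5
R_0 = (17 - 3·(-5)) / 4 = 32/4 = 8

8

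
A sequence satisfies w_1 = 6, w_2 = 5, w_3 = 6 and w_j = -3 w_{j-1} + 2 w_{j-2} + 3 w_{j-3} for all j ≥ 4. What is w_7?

w_4 = -3·6 + 2·5 + 3·6 = 10
w_5 = -3·10 + 2·6 + 3·5 = -3
w_6 = -3·(-3) + 2·10 + 3·6 = 47
w_7 = -3·47 + 2·(-3) + 3·10 = -117

-117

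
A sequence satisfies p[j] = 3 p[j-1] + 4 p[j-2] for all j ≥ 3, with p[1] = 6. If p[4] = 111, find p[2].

Let p[2] = v.
p[3] = 24 + 3v
p[4] = 72 + 13v
So 72 + 13v = 111, giving v = 3.

3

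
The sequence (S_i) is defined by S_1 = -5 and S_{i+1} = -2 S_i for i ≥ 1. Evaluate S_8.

640

S_2 = -2(-5) = 10
S_3 = -2(10) = -20
S_4 = -2(-20) = 40
S_5 = -2(40) = -80
S_6 = -2(-80) = 160
S_7 = -2(160) = -320
S_8 = -2(-320) = 640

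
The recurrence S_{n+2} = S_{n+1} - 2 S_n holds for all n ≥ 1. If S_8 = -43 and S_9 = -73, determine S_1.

5

Rearranging, S_{n-2} = (S_n - S_{n-1}) / -2.
S_7 = (-73 - (-43)) / -2 = -30/-2 = 15
S_6 = (-43 - 15) / -2 = -58/-2 = 29
S_5 = (15 - 29) / -2 = -14/-2 = 7
S_4 = (29 - 7) / -2 = 22/-2 = -11
S_3 = (7 - (-11)) / -2 = 18/-2 = -9
S_2 = (-11 - (-9)) / -2 = -2/-2 = 1
S_1 = (-9 - 1) / -2 = -10/-2 = 5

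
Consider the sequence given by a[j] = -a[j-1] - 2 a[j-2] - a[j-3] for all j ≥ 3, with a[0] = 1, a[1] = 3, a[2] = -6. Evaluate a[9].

-30

a[3] = -(-6) - 2*3 - 1 = -1
a[4] = -(-1) - 2*(-6) - 3 = 10
a[5] = -10 - 2*(-1) - (-6) = -2
a[6] = -(-2) - 2*10 - (-1) = -17
a[7] = -(-17) - 2*(-2) - 10 = 11
a[8] = -11 - 2*(-17) - (-2) = 25
a[9] = -25 - 2*11 - (-17) = -30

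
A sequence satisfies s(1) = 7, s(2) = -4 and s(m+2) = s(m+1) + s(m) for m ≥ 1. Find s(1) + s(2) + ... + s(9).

22

s(3) = (-4) + 7 = 3
s(4) = 3 + (-4) = -1
s(5) = (-1) + 3 = 2
s(6) = 2 + (-1) = 1
s(7) = 1 + 2 = 3
s(8) = 3 + 1 = 4
s(9) = 4 + 3 = 7
Sum = 7 + (-4) + 3 + (-1) + 2 + 1 + 3 + 4 + 7 = 22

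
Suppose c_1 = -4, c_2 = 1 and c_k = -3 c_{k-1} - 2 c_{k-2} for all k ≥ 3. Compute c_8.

-377

c_3 = -3·1 - 2·(-4) = 5
c_4 = -3·5 - 2·1 = -17
c_5 = -3·(-17) - 2·5 = 41
c_6 = -3·41 - 2·(-17) = -89
c_7 = -3·(-89) - 2·41 = 185
c_8 = -3·185 - 2·(-89) = -377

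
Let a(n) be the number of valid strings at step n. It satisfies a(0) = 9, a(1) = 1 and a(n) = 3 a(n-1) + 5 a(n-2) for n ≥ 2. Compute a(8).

a(2) = 3*1 + 5*9 = 48
a(3) = 3*48 + 5*1 = 149
a(4) = 3*149 + 5*48 = 687
a(5) = 3*687 + 5*149 = 2806
a(6) = 3*2806 + 5*687 = 11853
a(7) = 3*11853 + 5*2806 = 49589
a(8) = 3*49589 + 5*11853 = 208032

208032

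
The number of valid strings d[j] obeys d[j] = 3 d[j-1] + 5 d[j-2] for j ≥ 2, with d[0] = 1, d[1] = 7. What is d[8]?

d[2] = 3(7) + 5(1) = 26
d[3] = 3(26) + 5(7) = 113
d[4] = 3(113) + 5(26) = 469
d[5] = 3(469) + 5(113) = 1972
d[6] = 3(1972) + 5(469) = 8261
d[7] = 3(8261) + 5(1972) = 34643
d[8] = 3(34643) + 5(8261) = 145234

145234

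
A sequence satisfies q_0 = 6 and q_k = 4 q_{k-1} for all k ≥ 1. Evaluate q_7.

98304

q_1 = 4(6) = 24
q_2 = 4(24) = 96
q_3 = 4(96) = 384
q_4 = 4(384) = 1536
q_5 = 4(1536) = 6144
q_6 = 4(6144) = 24576
q_7 = 4(24576) = 98304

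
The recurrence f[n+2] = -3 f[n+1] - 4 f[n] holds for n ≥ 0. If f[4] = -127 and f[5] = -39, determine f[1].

Rearranging, f[n-2] = (f[n] + 3 f[n-1]) / -4.
f[3] = (-39 + 3*(-127)) / -4 = -420/-4 = 105
f[2] = (-127 + 3*105) / -4 = 188/-4 = -47
f[1] = (105 + 3*(-47)) / -4 = -36/-4 = 9

9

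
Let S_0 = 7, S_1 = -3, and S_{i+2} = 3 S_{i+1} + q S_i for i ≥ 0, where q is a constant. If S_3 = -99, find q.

S_2 = -9 + 7q
S_3 = -27 + 18q
So -27 + 18q = -99, giving q = -4.

-4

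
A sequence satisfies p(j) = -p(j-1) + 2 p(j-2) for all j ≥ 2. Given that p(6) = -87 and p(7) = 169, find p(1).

1

Rearranging, p(j-2) = (p(j) + p(j-1)) / 2.
p(5) = (169 + (-87)) / 2 = 82/2 = 41
p(4) = (-87 + 41) / 2 = -46/2 = -23
p(3) = (41 + (-23)) / 2 = 18/2 = 9
p(2) = (-23 + 9) / 2 = -14/2 = -7
p(1) = (9 + (-7)) / 2 = 2/2 = 1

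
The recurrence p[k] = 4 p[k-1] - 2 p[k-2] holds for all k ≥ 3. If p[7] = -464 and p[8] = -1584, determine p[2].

-2

Rearranging, p[k-2] = (p[k] - 4 p[k-1]) / -2.
p[6] = (-1584 - 4*(-464)) / -2 = 272/-2 = -136
p[5] = (-464 - 4*(-136)) / -2 = 80/-2 = -40
p[4] = (-136 - 4*(-40)) / -2 = 24/-2 = -12
p[3] = (-40 - 4*(-12)) / -2 = 8/-2 = -4
p[2] = (-12 - 4*(-4)) / -2 = 4/-2 = -2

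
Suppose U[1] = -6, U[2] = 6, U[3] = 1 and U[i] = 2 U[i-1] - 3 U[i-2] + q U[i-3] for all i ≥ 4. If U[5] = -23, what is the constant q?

-2

U[4] = -16 - 6q
U[5] = -35 - 6q
So -35 - 6q = -23, giving q = -2.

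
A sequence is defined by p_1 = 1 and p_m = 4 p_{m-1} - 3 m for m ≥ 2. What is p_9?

-87371

p_2 = 4(1) - 6 = -2
p_3 = 4(-2) - 9 = -17
p_4 = 4(-17) - 12 = -80
p_5 = 4(-80) - 15 = -335
p_6 = 4(-335) - 18 = -1358
p_7 = 4(-1358) - 21 = -5453
p_8 = 4(-5453) - 24 = -21836
p_9 = 4(-21836) - 27 = -87371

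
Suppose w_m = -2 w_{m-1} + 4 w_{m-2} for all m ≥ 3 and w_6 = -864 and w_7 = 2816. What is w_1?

Rearranging, w_{m-2} = (w_m + 2 w_{m-1}) / 4.
w_5 = (2816 + 2*(-864)) / 4 = 1088/4 = 272
w_4 = (-864 + 2*272) / 4 = -320/4 = -80
w_3 = (272 + 2*(-80)) / 4 = 112/4 = 28
w_2 = (-80 + 2*28) / 4 = -24/4 = -6
w_1 = (28 + 2*(-6)) / 4 = 16/4 = 4

4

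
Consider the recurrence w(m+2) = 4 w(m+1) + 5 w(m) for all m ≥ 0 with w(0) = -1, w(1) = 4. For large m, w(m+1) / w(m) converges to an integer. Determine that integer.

The characteristic equation is r^2 - 4r - 5 = 0, which factors as (r - 5)(r + 1) = 0.
So the roots are 5 and -1. Since |5| > |-1| and the coefficient of 5^m is non-zero, the ratio tends to 5.

5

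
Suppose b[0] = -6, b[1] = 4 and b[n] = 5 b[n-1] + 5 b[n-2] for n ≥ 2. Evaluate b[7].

-39500

b[2] = 5(4) + 5(-6) = -10
b[3] = 5(-10) + 5(4) = -30
b[4] = 5(-30) + 5(-10) = -200
b[5] = 5(-200) + 5(-30) = -1150
b[6] = 5(-1150) + 5(-200) = -6750
b[7] = 5(-6750) + 5(-1150) = -39500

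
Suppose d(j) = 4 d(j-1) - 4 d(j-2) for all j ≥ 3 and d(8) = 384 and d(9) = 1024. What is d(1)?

Rearranging, d(j-2) = (d(j) - 4 d(j-1)) / -4.
d(7) = (1024 - 4·384) / -4 = -512/-4 = 128
d(6) = (384 - 4·128) / -4 = -128/-4 = 32
d(5) = (128 - 4·32) / -4 = 0/-4 = 0
d(4) = (32 - 4·0) / -4 = 32/-4 = -8
d(3) = (0 - 4·(-8)) / -4 = 32/-4 = -8
d(2) = (-8 - 4·(-8)) / -4 = 24/-4 = -6
d(1) = (-8 - 4·(-6)) / -4 = 16/-4 = -4

-4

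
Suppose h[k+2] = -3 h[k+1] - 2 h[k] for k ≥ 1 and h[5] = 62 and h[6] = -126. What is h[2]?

Rearranging, h[k-2] = (h[k] + 3 h[k-1]) / -2.
h[4] = (-126 + 3*62) / -2 = 60/-2 = -30
h[3] = (62 + 3*(-30)) / -2 = -28/-2 = 14
h[2] = (-30 + 3*14) / -2 = 12/-2 = -6

-6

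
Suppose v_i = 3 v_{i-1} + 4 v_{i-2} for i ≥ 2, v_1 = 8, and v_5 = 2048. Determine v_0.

2

Let v_0 = w.
v_2 = 24 + 4w
v_3 = 104 + 12w
v_4 = 408 + 52w
v_5 = 1640 + 204w
So 1640 + 204w = 2048, giving w = 2.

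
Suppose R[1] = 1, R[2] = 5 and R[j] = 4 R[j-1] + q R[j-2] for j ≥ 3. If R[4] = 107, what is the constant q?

3

R[3] = 20 + q
R[4] = 80 + 9q
So 80 + 9q = 107, giving q = 3.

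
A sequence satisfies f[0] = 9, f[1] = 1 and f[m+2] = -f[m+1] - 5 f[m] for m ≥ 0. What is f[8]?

234

f[2] = -1 - 5*9 = -46
f[3] = -(-46) - 5*1 = 41
f[4] = -41 - 5*(-46) = 189
f[5] = -189 - 5*41 = -394
f[6] = -(-394) - 5*189 = -551
f[7] = -(-551) - 5*(-394) = 2521
f[8] = -2521 - 5*(-551) = 234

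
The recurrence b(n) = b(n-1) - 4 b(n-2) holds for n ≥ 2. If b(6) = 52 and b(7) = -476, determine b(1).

Rearranging, b(n-2) = (b(n) - b(n-1)) / -4.
b(5) = (-476 - 52) / -4 = -528/-4 = 132
b(4) = (52 - 132) / -4 = -80/-4 = 20
b(3) = (132 - 20) / -4 = 112/-4 = -28
b(2) = (20 - (-28)) / -4 = 48/-4 = -12
b(1) = (-28 - (-12)) / -4 = -16/-4 = 4

4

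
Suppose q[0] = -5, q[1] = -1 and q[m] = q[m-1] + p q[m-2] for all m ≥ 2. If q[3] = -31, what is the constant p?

q[2] = -1 - 5p
q[3] = -1 - 6p
So -1 - 6p = -31, giving p = 5.

5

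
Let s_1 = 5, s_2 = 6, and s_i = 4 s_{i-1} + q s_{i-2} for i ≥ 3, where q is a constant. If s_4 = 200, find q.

4

s_3 = 24 + 5q
s_4 = 96 + 26q
So 96 + 26q = 200, giving q = 4.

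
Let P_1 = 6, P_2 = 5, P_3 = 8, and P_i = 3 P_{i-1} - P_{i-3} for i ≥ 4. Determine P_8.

1148

P_4 = 3(8) - 6 = 18
P_5 = 3(18) - 5 = 49
P_6 = 3(49) - 8 = 139
P_7 = 3(139) - 18 = 399
P_8 = 3(399) - 49 = 1148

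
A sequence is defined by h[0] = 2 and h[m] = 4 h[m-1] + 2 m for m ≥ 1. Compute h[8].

189320

h[1] = 4(2) + 2 = 10
h[2] = 4(10) + 4 = 44
h[3] = 4(44) + 6 = 182
h[4] = 4(182) + 8 = 736
h[5] = 4(736) + 10 = 2954
h[6] = 4(2954) + 12 = 11828
h[7] = 4(11828) + 14 = 47326
h[8] = 4(47326) + 16 = 189320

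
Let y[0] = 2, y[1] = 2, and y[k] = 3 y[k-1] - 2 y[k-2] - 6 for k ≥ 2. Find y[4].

y[2] = 3(2) - 2(2) - 6 = -4
y[3] = 3(-4) - 2(2) - 6 = -22
y[4] = 3(-22) - 2(-4) - 6 = -64

-64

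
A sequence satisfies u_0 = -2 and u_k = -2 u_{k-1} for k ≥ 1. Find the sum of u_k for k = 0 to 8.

-342

u_1 = -2(-2) = 4
u_2 = -2(4) = -8
u_3 = -2(-8) = 16
u_4 = -2(16) = -32
u_5 = -2(-32) = 64
u_6 = -2(64) = -128
u_7 = -2(-128) = 256
u_8 = -2(256) = -512
Sum = (-2) + 4 + (-8) + 16 + (-32) + 64 + (-128) + 256 + (-512) = -342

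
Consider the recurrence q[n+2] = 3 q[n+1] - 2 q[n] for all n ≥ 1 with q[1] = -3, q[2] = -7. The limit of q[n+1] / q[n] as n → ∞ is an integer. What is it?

2

The characteristic equation is r^2 - 3r + 2 = 0, which factors as (r - 2)(r - 1) = 0.
So the roots are 2 and 1. Since |2| > |1| and the coefficient of 2^n is non-zero, the ratio tends to 2.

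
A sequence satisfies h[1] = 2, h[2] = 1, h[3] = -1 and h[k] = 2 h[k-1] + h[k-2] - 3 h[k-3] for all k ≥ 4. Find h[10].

-383

h[4] = 2*(-1) + 1 - 3*2 = -7
h[5] = 2*(-7) + (-1) - 3*1 = -18
h[6] = 2*(-18) + (-7) - 3*(-1) = -40
h[7] = 2*(-40) + (-18) - 3*(-7) = -77
h[8] = 2*(-77) + (-40) - 3*(-18) = -140
h[9] = 2*(-140) + (-77) - 3*(-40) = -237
h[10] = 2*(-237) + (-140) - 3*(-77) = -383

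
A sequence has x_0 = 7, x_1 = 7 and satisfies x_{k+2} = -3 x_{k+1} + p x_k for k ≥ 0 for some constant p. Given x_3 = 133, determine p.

-5

x_2 = -21 + 7p
x_3 = 63 - 14p
So 63 - 14p = 133, giving p = -5.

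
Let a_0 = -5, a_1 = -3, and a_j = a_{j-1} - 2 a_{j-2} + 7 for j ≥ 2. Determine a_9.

a_2 = (-3) - 2(-5) + 7 = 14
a_3 = 14 - 2(-3) + 7 = 27
a_4 = 27 - 2(14) + 7 = 6
a_5 = 6 - 2(27) + 7 = -41
a_6 = (-41) - 2(6) + 7 = -46
a_7 = (-46) - 2(-41) + 7 = 43
a_8 = 43 - 2(-46) + 7 = 142
a_9 = 142 - 2(43) + 7 = 63

63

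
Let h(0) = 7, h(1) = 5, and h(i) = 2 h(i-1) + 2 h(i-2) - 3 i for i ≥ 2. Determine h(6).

688

h(2) = 2·5 + 2·7 - 6 = 18
h(3) = 2·18 + 2·5 - 9 = 37
h(4) = 2·37 + 2·18 - 12 = 98
h(5) = 2·98 + 2·37 - 15 = 255
h(6) = 2·255 + 2·98 - 18 = 688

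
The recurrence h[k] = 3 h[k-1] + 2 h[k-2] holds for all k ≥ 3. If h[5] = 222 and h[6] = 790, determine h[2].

4

Rearranging, h[k-2] = (h[k] - 3 h[k-1]) / 2.
h[4] = (790 - 3(222)) / 2 = 124/2 = 62
h[3] = (222 - 3(62)) / 2 = 36/2 = 18
h[2] = (62 - 3(18)) / 2 = 8/2 = 4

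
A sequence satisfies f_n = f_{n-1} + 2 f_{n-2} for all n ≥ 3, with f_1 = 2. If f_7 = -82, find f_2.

Let f_2 = z.
f_3 = 4 + z
f_4 = 4 + 3z
f_5 = 12 + 5z
f_6 = 20 + 11z
f_7 = 44 + 21z
So 44 + 21z = -82, giving z = -6.

-6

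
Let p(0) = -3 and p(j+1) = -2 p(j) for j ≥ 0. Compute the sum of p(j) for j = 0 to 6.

-129

p(1) = -2*(-3) = 6
p(2) = -2*6 = -12
p(3) = -2*(-12) = 24
p(4) = -2*24 = -48
p(5) = -2*(-48) = 96
p(6) = -2*96 = -192
Sum = (-3) + 6 + (-12) + 24 + (-48) + 96 + (-192) = -129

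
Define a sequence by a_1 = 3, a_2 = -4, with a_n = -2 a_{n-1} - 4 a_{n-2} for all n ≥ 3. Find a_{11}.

a_3 = -2*(-4) - 4*3 = -4
a_4 = -2*(-4) - 4*(-4) = 24
a_5 = -2*24 - 4*(-4) = -32
a_6 = -2*(-32) - 4*24 = -32
a_7 = -2*(-32) - 4*(-32) = 192
a_8 = -2*192 - 4*(-32) = -256
a_9 = -2*(-256) - 4*192 = -256
a_{10} = -2*(-256) - 4*(-256) = 1536
a_{11} = -2*1536 - 4*(-256) = -2048

-2048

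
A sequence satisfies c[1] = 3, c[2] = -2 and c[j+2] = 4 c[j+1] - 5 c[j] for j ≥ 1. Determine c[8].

c[3] = 4·(-2) - 5·3 = -23
c[4] = 4·(-23) - 5·(-2) = -82
c[5] = 4·(-82) - 5·(-23) = -213
c[6] = 4·(-213) - 5·(-82) = -442
c[7] = 4·(-442) - 5·(-213) = -703
c[8] = 4·(-703) - 5·(-442) = -602

-602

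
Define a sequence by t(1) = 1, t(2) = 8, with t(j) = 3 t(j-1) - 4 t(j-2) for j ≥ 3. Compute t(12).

t(3) = 3·8 - 4·1 = 20
t(4) = 3·20 - 4·8 = 28
t(5) = 3·28 - 4·20 = 4
t(6) = 3·4 - 4·28 = -100
t(7) = 3·(-100) - 4·4 = -316
t(8) = 3·(-316) - 4·(-100) = -548
t(9) = 3·(-548) - 4·(-316) = -380
t(10) = 3·(-380) - 4·(-548) = 1052
t(11) = 3·1052 - 4·(-380) = 4676
t(12) = 3·4676 - 4·1052 = 9820

9820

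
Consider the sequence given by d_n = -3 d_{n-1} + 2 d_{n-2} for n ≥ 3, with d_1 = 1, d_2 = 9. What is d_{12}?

2393709

d_3 = -3(9) + 2(1) = -25
d_4 = -3(-25) + 2(9) = 93
d_5 = -3(93) + 2(-25) = -329
d_6 = -3(-329) + 2(93) = 1173
d_7 = -3(1173) + 2(-329) = -4177
d_8 = -3(-4177) + 2(1173) = 14877
d_9 = -3(14877) + 2(-4177) = -52985
d_{10} = -3(-52985) + 2(14877) = 188709
d_{11} = -3(188709) + 2(-52985) = -672097
d_{12} = -3(-672097) + 2(188709) = 2393709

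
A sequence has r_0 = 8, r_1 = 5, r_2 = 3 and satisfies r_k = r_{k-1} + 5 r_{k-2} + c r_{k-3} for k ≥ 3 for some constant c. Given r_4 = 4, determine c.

-3

r_3 = 28 + 8c
r_4 = 43 + 13c
So 43 + 13c = 4, giving c = -3.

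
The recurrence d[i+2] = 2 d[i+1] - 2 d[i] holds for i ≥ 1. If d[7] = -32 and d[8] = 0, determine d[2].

Rearranging, d[i-2] = (d[i] - 2 d[i-1]) / -2.
d[6] = (0 - 2*(-32)) / -2 = 64/-2 = -32
d[5] = (-32 - 2*(-32)) / -2 = 32/-2 = -16
d[4] = (-32 - 2*(-16)) / -2 = 0/-2 = 0
d[3] = (-16 - 2*0) / -2 = -16/-2 = 8
d[2] = (0 - 2*8) / -2 = -16/-2 = 8

8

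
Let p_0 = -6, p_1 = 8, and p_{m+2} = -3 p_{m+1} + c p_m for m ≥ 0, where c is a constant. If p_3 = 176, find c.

p_2 = -24 - 6c
p_3 = 72 + 26c
So 72 + 26c = 176, giving c = 4.

4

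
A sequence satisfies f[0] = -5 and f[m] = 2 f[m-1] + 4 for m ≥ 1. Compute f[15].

-32772

The fixed point is 4/(1 - 2) = -4, so f[m] + 4 = 2(f[m-1] + 4).
Hence f[m] = -1·2^m - 4.
f[15] = -1·2^{15} - 4 = -1·32768 - 4 = -32772.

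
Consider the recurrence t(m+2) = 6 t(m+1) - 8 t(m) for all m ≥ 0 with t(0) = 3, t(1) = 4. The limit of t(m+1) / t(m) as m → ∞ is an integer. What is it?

4

The characteristic equation is r^2 - 6r + 8 = 0, which factors as (r - 4)(r - 2) = 0.
So the roots are 4 and 2. Since |4| > |2| and the coefficient of 4^m is non-zero, the ratio tends to 4.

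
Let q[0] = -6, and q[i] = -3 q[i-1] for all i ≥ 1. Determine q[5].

1458

q[1] = -3(-6) = 18
q[2] = -3(18) = -54
q[3] = -3(-54) = 162
q[4] = -3(162) = -486
q[5] = -3(-486) = 1458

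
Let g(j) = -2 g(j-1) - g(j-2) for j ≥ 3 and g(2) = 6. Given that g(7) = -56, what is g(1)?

4

Let g(1) = z.
g(3) = -12 - z
g(4) = 18 + 2z
g(5) = -24 - 3z
g(6) = 30 + 4z
g(7) = -36 - 5z
So -36 - 5z = -56, giving z = 4.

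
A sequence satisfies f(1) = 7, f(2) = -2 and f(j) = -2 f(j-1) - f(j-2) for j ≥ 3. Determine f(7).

-23

f(3) = -2·(-2) - 7 = -3
f(4) = -2·(-3) - (-2) = 8
f(5) = -2·8 - (-3) = -13
f(6) = -2·(-13) - 8 = 18
f(7) = -2·18 - (-13) = -23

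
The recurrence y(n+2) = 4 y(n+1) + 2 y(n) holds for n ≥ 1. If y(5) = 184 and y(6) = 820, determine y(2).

5

Rearranging, y(n-2) = (y(n) - 4 y(n-1)) / 2.
y(4) = (820 - 4·184) / 2 = 84/2 = 42
y(3) = (184 - 4·42) / 2 = 16/2 = 8
y(2) = (42 - 4·8) / 2 = 10/2 = 5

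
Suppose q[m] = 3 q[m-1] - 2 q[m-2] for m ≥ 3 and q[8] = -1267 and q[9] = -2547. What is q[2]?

-7

Rearranging, q[m-2] = (q[m] - 3 q[m-1]) / -2.
q[7] = (-2547 - 3(-1267)) / -2 = 1254/-2 = -627
q[6] = (-1267 - 3(-627)) / -2 = 614/-2 = -307
q[5] = (-627 - 3(-307)) / -2 = 294/-2 = -147
q[4] = (-307 - 3(-147)) / -2 = 134/-2 = -67
q[3] = (-147 - 3(-67)) / -2 = 54/-2 = -27
q[2] = (-67 - 3(-27)) / -2 = 14/-2 = -7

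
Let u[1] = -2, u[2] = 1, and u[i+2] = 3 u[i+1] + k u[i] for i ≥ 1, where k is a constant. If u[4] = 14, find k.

u[3] = 3 - 2k
u[4] = 9 - 5k
So 9 - 5k = 14, giving k = -1.

-1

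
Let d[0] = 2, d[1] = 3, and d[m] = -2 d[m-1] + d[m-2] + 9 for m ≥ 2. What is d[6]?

37

d[2] = -2(3) + 2 + 9 = 5
d[3] = -2(5) + 3 + 9 = 2
d[4] = -2(2) + 5 + 9 = 10
d[5] = -2(10) + 2 + 9 = -9
d[6] = -2(-9) + 10 + 9 = 37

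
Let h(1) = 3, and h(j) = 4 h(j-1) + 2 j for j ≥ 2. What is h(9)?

298546

h(2) = 4(3) + 4 = 16
h(3) = 4(16) + 6 = 70
h(4) = 4(70) + 8 = 288
h(5) = 4(288) + 10 = 1162
h(6) = 4(1162) + 12 = 4660
h(7) = 4(4660) + 14 = 18654
h(8) = 4(18654) + 16 = 74632
h(9) = 4(74632) + 18 = 298546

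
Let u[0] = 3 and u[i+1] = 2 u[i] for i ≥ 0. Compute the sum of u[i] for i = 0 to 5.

u[1] = 2(3) = 6
u[2] = 2(6) = 12
u[3] = 2(12) = 24
u[4] = 2(24) = 48
u[5] = 2(48) = 96
Sum = 3 + 6 + 12 + 24 + 48 + 96 = 189

189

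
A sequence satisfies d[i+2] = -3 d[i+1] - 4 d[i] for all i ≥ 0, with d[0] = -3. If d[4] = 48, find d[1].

Let d[1] = v.
d[2] = 12 - 3v
d[3] = -36 + 5v
d[4] = 60 - 3v
So 60 - 3v = 48, giving v = 4.

4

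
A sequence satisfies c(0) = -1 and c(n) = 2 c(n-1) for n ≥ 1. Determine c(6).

c(1) = 2(-1) = -2
c(2) = 2(-2) = -4
c(3) = 2(-4) = -8
c(4) = 2(-8) = -16
c(5) = 2(-16) = -32
c(6) = 2(-32) = -64

-64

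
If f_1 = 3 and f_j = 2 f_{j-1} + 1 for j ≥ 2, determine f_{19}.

1048575

The fixed point is 1/(1 - 2) = -1, so f_j + 1 = 2(f_{j-1} + 1).
Hence f_j = 4·2^{j-1} - 1.
f_{19} = 4·2^{18} - 1 = 4·262144 - 1 = 1048575.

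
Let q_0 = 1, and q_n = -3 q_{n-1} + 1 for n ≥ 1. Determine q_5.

-182

q_1 = -3(1) + 1 = -2
q_2 = -3(-2) + 1 = 7
q_3 = -3(7) + 1 = -20
q_4 = -3(-20) + 1 = 61
q_5 = -3(61) + 1 = -182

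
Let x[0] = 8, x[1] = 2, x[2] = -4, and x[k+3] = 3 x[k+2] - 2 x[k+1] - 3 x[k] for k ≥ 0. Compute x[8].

x[3] = 3·(-4) - 2·2 - 3·8 = -40
x[4] = 3·(-40) - 2·(-4) - 3·2 = -118
x[5] = 3·(-118) - 2·(-40) - 3·(-4) = -262
x[6] = 3·(-262) - 2·(-118) - 3·(-40) = -430
x[7] = 3·(-430) - 2·(-262) - 3·(-118) = -412
x[8] = 3·(-412) - 2·(-430) - 3·(-262) = 410

410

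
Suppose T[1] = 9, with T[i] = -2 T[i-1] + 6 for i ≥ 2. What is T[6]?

T[2] = -2·9 + 6 = -12
T[3] = -2·(-12) + 6 = 30
T[4] = -2·30 + 6 = -54
T[5] = -2·(-54) + 6 = 114
T[6] = -2·114 + 6 = -222

-222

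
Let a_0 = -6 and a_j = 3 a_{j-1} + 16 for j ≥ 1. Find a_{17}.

The fixed point is 16/(1 - 3) = -8, so a_j + 8 = 3(a_{j-1} + 8).
Hence a_j = 2·3^j - 8.
a_{17} = 2·3^{17} - 8 = 2·129140163 - 8 = 258280318.

258280318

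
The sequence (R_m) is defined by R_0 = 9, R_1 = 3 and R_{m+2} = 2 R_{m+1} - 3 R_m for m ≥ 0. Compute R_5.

R_2 = 2·3 - 3·9 = -21
R_3 = 2·(-21) - 3·3 = -51
R_4 = 2·(-51) - 3·(-21) = -39
R_5 = 2·(-39) - 3·(-51) = 75

75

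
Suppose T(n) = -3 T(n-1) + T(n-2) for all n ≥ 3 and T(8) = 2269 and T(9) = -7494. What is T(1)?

-3

Rearranging, T(n-2) = T(n) + 3 T(n-1).
T(7) = -7494 + 3·2269 = -687
T(6) = 2269 + 3·(-687) = 208
T(5) = -687 + 3·208 = -63
T(4) = 208 + 3·(-63) = 19
T(3) = -63 + 3·19 = -6
T(2) = 19 + 3·(-6) = 1
T(1) = -6 + 3·1 = -3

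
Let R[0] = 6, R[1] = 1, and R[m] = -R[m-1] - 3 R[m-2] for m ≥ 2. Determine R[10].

R[2] = -1 - 3(6) = -19
R[3] = -(-19) - 3(1) = 16
R[4] = -16 - 3(-19) = 41
R[5] = -41 - 3(16) = -89
R[6] = -(-89) - 3(41) = -34
R[7] = -(-34) - 3(-89) = 301
R[8] = -301 - 3(-34) = -199
R[9] = -(-199) - 3(301) = -704
R[10] = -(-704) - 3(-199) = 1301

1301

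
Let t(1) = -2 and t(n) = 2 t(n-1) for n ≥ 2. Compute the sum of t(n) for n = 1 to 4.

t(2) = 2(-2) = -4
t(3) = 2(-4) = -8
t(4) = 2(-8) = -16
Sum = (-2) + (-4) + (-8) + (-16) = -30

-30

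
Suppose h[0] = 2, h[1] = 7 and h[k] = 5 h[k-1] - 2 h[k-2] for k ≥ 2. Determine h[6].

13379

h[2] = 5(7) - 2(2) = 31
h[3] = 5(31) - 2(7) = 141
h[4] = 5(141) - 2(31) = 643
h[5] = 5(643) - 2(141) = 2933
h[6] = 5(2933) - 2(643) = 13379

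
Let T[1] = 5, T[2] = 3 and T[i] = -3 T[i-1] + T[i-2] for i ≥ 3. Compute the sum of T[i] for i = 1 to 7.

T[3] = -3·3 + 5 = -4
T[4] = -3·(-4) + 3 = 15
T[5] = -3·15 + (-4) = -49
T[6] = -3·(-49) + 15 = 162
T[7] = -3·162 + (-49) = -535
Sum = 5 + 3 + (-4) + 15 + (-49) + 162 + (-535) = -403

-403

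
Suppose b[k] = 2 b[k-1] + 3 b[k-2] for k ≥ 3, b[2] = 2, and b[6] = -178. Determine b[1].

Let b[1] = w.
b[3] = 4 + 3w
b[4] = 14 + 6w
b[5] = 40 + 21w
b[6] = 122 + 60w
So 122 + 60w = -178, giving w = -5.

-5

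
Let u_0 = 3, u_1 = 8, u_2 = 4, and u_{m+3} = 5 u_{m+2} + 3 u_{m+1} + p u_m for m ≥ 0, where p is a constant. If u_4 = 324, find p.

u_3 = 44 + 3p
u_4 = 232 + 23p
So 232 + 23p = 324, giving p = 4.

4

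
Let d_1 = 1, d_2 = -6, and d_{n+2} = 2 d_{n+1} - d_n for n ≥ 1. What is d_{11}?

-69

d_3 = 2(-6) - 1 = -13
d_4 = 2(-13) - (-6) = -20
d_5 = 2(-20) - (-13) = -27
d_6 = 2(-27) - (-20) = -34
d_7 = 2(-34) - (-27) = -41
d_8 = 2(-41) - (-34) = -48
d_9 = 2(-48) - (-41) = -55
d_{10} = 2(-55) - (-48) = -62
d_{11} = 2(-62) - (-55) = -69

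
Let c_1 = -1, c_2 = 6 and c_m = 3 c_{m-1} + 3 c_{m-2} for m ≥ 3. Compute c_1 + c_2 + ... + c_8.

17381

c_3 = 3*6 + 3*(-1) = 15
c_4 = 3*15 + 3*6 = 63
c_5 = 3*63 + 3*15 = 234
c_6 = 3*234 + 3*63 = 891
c_7 = 3*891 + 3*234 = 3375
c_8 = 3*3375 + 3*891 = 12798
Sum = (-1) + 6 + 15 + 63 + 234 + 891 + 3375 + 12798 = 17381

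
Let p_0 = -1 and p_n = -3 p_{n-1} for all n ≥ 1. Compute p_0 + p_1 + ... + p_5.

p_1 = -3(-1) = 3
p_2 = -3(3) = -9
p_3 = -3(-9) = 27
p_4 = -3(27) = -81
p_5 = -3(-81) = 243
Sum = (-1) + 3 + (-9) + 27 + (-81) + 243 = 182

182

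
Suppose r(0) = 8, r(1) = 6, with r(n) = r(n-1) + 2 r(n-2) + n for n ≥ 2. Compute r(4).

91

r(2) = 6 + 2(8) + 2 = 24
r(3) = 24 + 2(6) + 3 = 39
r(4) = 39 + 2(24) + 4 = 91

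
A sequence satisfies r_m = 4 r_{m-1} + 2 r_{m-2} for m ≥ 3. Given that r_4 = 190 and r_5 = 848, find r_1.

8

Rearranging, r_{m-2} = (r_m - 4 r_{m-1}) / 2.
r_3 = (848 - 4(190)) / 2 = 88/2 = 44
r_2 = (190 - 4(44)) / 2 = 14/2 = 7
r_1 = (44 - 4(7)) / 2 = 16/2 = 8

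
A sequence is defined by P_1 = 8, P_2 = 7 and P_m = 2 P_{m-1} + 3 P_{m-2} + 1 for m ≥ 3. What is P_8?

P_3 = 2(7) + 3(8) + 1 = 39
P_4 = 2(39) + 3(7) + 1 = 100
P_5 = 2(100) + 3(39) + 1 = 318
P_6 = 2(318) + 3(100) + 1 = 937
P_7 = 2(937) + 3(318) + 1 = 2829
P_8 = 2(2829) + 3(937) + 1 = 8470

8470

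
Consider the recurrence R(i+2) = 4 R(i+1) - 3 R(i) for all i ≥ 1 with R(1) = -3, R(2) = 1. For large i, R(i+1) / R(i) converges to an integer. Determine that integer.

3

The characteristic equation is r^2 - 4r + 3 = 0, which factors as (r - 3)(r - 1) = 0.
So the roots are 3 and 1. Since |3| > |1| and the coefficient of 3^i is non-zero, the ratio tends to 3.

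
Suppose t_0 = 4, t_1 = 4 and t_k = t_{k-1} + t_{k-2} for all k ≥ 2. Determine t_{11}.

t_2 = 4 + 4 = 8
t_3 = 8 + 4 = 12
t_4 = 12 + 8 = 20
t_5 = 20 + 12 = 32
t_6 = 32 + 20 = 52
t_7 = 52 + 32 = 84
t_8 = 84 + 52 = 136
t_9 = 136 + 84 = 220
t_{10} = 220 + 136 = 356
t_{11} = 356 + 220 = 576

576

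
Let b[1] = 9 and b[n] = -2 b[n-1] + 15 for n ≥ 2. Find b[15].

The fixed point is 15/(1 + 2) = 5, so b[n] - 5 = -2(b[n-1] - 5).
Hence b[n] = 4·(-2)^{n-1} + 5.
b[15] = 4·(-2)^{14} + 5 = 4·16384 + 5 = 65541.

65541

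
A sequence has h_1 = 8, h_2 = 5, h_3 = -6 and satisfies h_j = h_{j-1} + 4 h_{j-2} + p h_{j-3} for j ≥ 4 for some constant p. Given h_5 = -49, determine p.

h_4 = 14 + 8p
h_5 = -10 + 13p
So -10 + 13p = -49, giving p = -3.

-3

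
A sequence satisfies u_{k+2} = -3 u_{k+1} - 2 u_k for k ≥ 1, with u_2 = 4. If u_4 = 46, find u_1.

Let u_1 = w.
u_3 = -12 - 2w
u_4 = 28 + 6w
So 28 + 6w = 46, giving w = 3.

3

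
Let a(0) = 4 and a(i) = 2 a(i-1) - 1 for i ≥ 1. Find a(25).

100663297

The fixed point is -1/(1 - 2) = 1, so a(i) - 1 = 2(a(i-1) - 1).
Hence a(i) = 3·2^i + 1.
a(25) = 3·2^{25} + 1 = 3·33554432 + 1 = 100663297.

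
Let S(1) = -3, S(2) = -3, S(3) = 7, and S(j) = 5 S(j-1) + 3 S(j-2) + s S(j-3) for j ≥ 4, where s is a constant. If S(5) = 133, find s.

1

S(4) = 26 - 3s
S(5) = 151 - 18s
So 151 - 18s = 133, giving s = 1.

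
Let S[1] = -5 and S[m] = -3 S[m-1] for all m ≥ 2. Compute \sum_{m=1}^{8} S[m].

8200

S[2] = -3(-5) = 15
S[3] = -3(15) = -45
S[4] = -3(-45) = 135
S[5] = -3(135) = -405
S[6] = -3(-405) = 1215
S[7] = -3(1215) = -3645
S[8] = -3(-3645) = 10935
Sum = (-5) + 15 + (-45) + 135 + (-405) + 1215 + (-3645) + 10935 = 8200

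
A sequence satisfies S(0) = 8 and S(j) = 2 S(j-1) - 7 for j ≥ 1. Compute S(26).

67108871

The fixed point is -7/(1 - 2) = 7, so S(j) - 7 = 2(S(j-1) - 7).
Hence S(j) = 1·2^j + 7.
S(26) = 1·2^{26} + 7 = 1·67108864 + 7 = 67108871.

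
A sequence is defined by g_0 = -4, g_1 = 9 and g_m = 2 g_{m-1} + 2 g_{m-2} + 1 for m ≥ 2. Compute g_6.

g_2 = 2(9) + 2(-4) + 1 = 11
g_3 = 2(11) + 2(9) + 1 = 41
g_4 = 2(41) + 2(11) + 1 = 105
g_5 = 2(105) + 2(41) + 1 = 293
g_6 = 2(293) + 2(105) + 1 = 797

797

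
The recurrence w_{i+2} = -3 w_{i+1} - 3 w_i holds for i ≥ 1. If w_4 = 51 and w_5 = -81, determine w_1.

Rearranging, w_{i-2} = (w_i + 3 w_{i-1}) / -3.
w_3 = (-81 + 3(51)) / -3 = 72/-3 = -24
w_2 = (51 + 3(-24)) / -3 = -21/-3 = 7
w_1 = (-24 + 3(7)) / -3 = -3/-3 = 1

1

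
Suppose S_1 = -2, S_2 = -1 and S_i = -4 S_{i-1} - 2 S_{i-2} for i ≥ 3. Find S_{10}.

S_3 = -4*(-1) - 2*(-2) = 8
S_4 = -4*8 - 2*(-1) = -30
S_5 = -4*(-30) - 2*8 = 104
S_6 = -4*104 - 2*(-30) = -356
S_7 = -4*(-356) - 2*104 = 1216
S_8 = -4*1216 - 2*(-356) = -4152
S_9 = -4*(-4152) - 2*1216 = 14176
S_{10} = -4*14176 - 2*(-4152) = -48400

-48400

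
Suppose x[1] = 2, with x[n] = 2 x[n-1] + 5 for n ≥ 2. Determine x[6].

x[2] = 2*2 + 5 = 9
x[3] = 2*9 + 5 = 23
x[4] = 2*23 + 5 = 51
x[5] = 2*51 + 5 = 107
x[6] = 2*107 + 5 = 219

219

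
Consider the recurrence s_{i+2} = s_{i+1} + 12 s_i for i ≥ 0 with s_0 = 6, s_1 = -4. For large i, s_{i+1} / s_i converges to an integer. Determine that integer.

4

The characteristic equation is r^2 - r - 12 = 0, which factors as (r - 4)(r + 3) = 0.
So the roots are 4 and -3. Since |4| > |-3| and the coefficient of 4^i is non-zero, the ratio tends to 4.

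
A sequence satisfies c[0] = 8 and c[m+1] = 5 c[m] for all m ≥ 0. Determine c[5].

c[1] = 5*8 = 40
c[2] = 5*40 = 200
c[3] = 5*200 = 1000
c[4] = 5*1000 = 5000
c[5] = 5*5000 = 25000

25000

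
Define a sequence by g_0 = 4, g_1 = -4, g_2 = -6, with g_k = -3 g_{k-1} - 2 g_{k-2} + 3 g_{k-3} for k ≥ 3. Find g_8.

g_3 = -3·(-6) - 2·(-4) + 3·4 = 38
g_4 = -3·38 - 2·(-6) + 3·(-4) = -114
g_5 = -3·(-114) - 2·38 + 3·(-6) = 248
g_6 = -3·248 - 2·(-114) + 3·38 = -402
g_7 = -3·(-402) - 2·248 + 3·(-114) = 368
g_8 = -3·368 - 2·(-402) + 3·248 = 444

444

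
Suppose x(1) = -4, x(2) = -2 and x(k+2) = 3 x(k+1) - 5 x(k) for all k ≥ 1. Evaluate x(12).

x(3) = 3·(-2) - 5·(-4) = 14
x(4) = 3·14 - 5·(-2) = 52
x(5) = 3·52 - 5·14 = 86
x(6) = 3·86 - 5·52 = -2
x(7) = 3·(-2) - 5·86 = -436
x(8) = 3·(-436) - 5·(-2) = -1298
x(9) = 3·(-1298) - 5·(-436) = -1714
x(10) = 3·(-1714) - 5·(-1298) = 1348
x(11) = 3·1348 - 5·(-1714) = 12614
x(12) = 3·12614 - 5·1348 = 31102

31102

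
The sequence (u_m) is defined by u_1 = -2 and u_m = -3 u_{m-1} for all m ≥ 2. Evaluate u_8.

u_2 = -3·(-2) = 6
u_3 = -3·6 = -18
u_4 = -3·(-18) = 54
u_5 = -3·54 = -162
u_6 = -3·(-162) = 486
u_7 = -3·486 = -1458
u_8 = -3·(-1458) = 4374

4374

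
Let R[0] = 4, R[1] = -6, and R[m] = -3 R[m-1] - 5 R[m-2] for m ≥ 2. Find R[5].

R[2] = -3*(-6) - 5*4 = -2
R[3] = -3*(-2) - 5*(-6) = 36
R[4] = -3*36 - 5*(-2) = -98
R[5] = -3*(-98) - 5*36 = 114

114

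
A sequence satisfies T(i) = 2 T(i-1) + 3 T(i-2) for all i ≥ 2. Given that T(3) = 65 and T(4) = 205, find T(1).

5

Rearranging, T(i-2) = (T(i) - 2 T(i-1)) / 3.
T(2) = (205 - 2*65) / 3 = 75/3 = 25
T(1) = (65 - 2*25) / 3 = 15/3 = 5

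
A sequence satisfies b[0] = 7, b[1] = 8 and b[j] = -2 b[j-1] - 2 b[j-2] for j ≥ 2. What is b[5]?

-32

b[2] = -2·8 - 2·7 = -30
b[3] = -2·(-30) - 2·8 = 44
b[4] = -2·44 - 2·(-30) = -28
b[5] = -2·(-28) - 2·44 = -32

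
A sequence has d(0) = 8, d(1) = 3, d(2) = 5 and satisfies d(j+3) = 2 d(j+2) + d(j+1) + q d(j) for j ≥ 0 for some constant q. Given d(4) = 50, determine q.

d(3) = 13 + 8q
d(4) = 31 + 19q
So 31 + 19q = 50, giving q = 1.

1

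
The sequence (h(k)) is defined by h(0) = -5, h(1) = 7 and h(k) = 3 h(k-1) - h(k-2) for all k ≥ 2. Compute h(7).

h(2) = 3*7 - (-5) = 26
h(3) = 3*26 - 7 = 71
h(4) = 3*71 - 26 = 187
h(5) = 3*187 - 71 = 490
h(6) = 3*490 - 187 = 1283
h(7) = 3*1283 - 490 = 3359

3359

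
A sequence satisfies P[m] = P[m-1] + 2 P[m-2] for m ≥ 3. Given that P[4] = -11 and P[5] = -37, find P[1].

Rearranging, P[m-2] = (P[m] - P[m-1]) / 2.
P[3] = (-37 - (-11)) / 2 = -26/2 = -13
P[2] = (-11 - (-13)) / 2 = 2/2 = 1
P[1] = (-13 - 1) / 2 = -14/2 = -7

-7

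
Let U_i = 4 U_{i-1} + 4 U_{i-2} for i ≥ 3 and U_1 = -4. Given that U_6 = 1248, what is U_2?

Let U_2 = v.
U_3 = -16 + 4v
U_4 = -64 + 20v
U_5 = -320 + 96v
U_6 = -1536 + 464v
So -1536 + 464v = 1248, giving v = 6.

6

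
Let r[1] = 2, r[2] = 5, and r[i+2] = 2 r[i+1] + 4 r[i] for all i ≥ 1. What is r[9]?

20096

r[3] = 2*5 + 4*2 = 18
r[4] = 2*18 + 4*5 = 56
r[5] = 2*56 + 4*18 = 184
r[6] = 2*184 + 4*56 = 592
r[7] = 2*592 + 4*184 = 1920
r[8] = 2*1920 + 4*592 = 6208
r[9] = 2*6208 + 4*1920 = 20096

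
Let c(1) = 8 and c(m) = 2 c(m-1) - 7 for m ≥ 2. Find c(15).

16391

The fixed point is -7/(1 - 2) = 7, so c(m) - 7 = 2(c(m-1) - 7).
Hence c(m) = 1·2^{m-1} + 7.
c(15) = 1·2^{14} + 7 = 1·16384 + 7 = 16391.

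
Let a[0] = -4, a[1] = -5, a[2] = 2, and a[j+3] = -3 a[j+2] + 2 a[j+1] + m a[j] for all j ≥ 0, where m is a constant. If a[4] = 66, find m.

a[3] = -16 - 4m
a[4] = 52 + 7m
So 52 + 7m = 66, giving m = 2.

2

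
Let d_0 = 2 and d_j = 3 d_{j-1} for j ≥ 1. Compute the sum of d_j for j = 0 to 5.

d_1 = 3·2 = 6
d_2 = 3·6 = 18
d_3 = 3·18 = 54
d_4 = 3·54 = 162
d_5 = 3·162 = 486
Sum = 2 + 6 + 18 + 54 + 162 + 486 = 728

728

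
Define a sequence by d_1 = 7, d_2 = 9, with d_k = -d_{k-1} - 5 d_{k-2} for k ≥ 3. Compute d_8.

d_3 = -9 - 5(7) = -44
d_4 = -(-44) - 5(9) = -1
d_5 = -(-1) - 5(-44) = 221
d_6 = -221 - 5(-1) = -216
d_7 = -(-216) - 5(221) = -889
d_8 = -(-889) - 5(-216) = 1969

1969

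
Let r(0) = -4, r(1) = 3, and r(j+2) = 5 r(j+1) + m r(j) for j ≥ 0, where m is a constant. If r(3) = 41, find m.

r(2) = 15 - 4m
r(3) = 75 - 17m
So 75 - 17m = 41, giving m = 2.

2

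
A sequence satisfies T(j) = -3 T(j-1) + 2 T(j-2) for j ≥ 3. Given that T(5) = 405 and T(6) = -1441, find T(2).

-7

Rearranging, T(j-2) = (T(j) + 3 T(j-1)) / 2.
T(4) = (-1441 + 3(405)) / 2 = -226/2 = -113
T(3) = (405 + 3(-113)) / 2 = 66/2 = 33
T(2) = (-113 + 3(33)) / 2 = -14/2 = -7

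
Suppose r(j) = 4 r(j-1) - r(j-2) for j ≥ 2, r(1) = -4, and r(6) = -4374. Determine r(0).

Let r(0) = x.
r(2) = -16 - x
r(3) = -60 - 4x
r(4) = -224 - 15x
r(5) = -836 - 56x
r(6) = -3120 - 209x
So -3120 - 209x = -4374, giving x = 6.

6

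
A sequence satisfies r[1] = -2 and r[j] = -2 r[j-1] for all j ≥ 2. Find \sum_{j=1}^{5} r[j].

r[2] = -2·(-2) = 4
r[3] = -2·4 = -8
r[4] = -2·(-8) = 16
r[5] = -2·16 = -32
Sum = (-2) + 4 + (-8) + 16 + (-32) = -22

-22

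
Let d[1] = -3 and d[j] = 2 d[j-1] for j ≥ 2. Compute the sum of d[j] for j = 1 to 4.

d[2] = 2·(-3) = -6
d[3] = 2·(-6) = -12
d[4] = 2·(-12) = -24
Sum = (-3) + (-6) + (-12) + (-24) = -45

-45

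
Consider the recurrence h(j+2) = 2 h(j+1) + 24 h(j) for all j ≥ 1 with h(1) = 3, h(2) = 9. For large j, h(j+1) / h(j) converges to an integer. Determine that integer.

The characteristic equation is r^2 - 2r - 24 = 0, which factors as (r - 6)(r + 4) = 0.
So the roots are 6 and -4. Since |6| > |-4| and the coefficient of 6^j is non-zero, the ratio tends to 6.

6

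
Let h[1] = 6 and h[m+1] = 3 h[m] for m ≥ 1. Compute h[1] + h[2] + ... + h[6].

2184

h[2] = 3·6 = 18
h[3] = 3·18 = 54
h[4] = 3·54 = 162
h[5] = 3·162 = 486
h[6] = 3·486 = 1458
Sum = 6 + 18 + 54 + 162 + 486 + 1458 = 2184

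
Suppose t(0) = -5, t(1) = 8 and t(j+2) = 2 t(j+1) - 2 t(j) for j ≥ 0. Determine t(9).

128

t(2) = 2*8 - 2*(-5) = 26
t(3) = 2*26 - 2*8 = 36
t(4) = 2*36 - 2*26 = 20
t(5) = 2*20 - 2*36 = -32
t(6) = 2*(-32) - 2*20 = -104
t(7) = 2*(-104) - 2*(-32) = -144
t(8) = 2*(-144) - 2*(-104) = -80
t(9) = 2*(-80) - 2*(-144) = 128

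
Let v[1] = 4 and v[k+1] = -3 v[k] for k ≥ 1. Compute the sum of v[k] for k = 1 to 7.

v[2] = -3·4 = -12
v[3] = -3·(-12) = 36
v[4] = -3·36 = -108
v[5] = -3·(-108) = 324
v[6] = -3·324 = -972
v[7] = -3·(-972) = 2916
Sum = 4 + (-12) + 36 + (-108) + 324 + (-972) + 2916 = 2188

2188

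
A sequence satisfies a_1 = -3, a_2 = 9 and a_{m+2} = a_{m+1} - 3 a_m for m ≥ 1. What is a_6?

-36

a_3 = 9 - 3(-3) = 18
a_4 = 18 - 3(9) = -9
a_5 = (-9) - 3(18) = -63
a_6 = (-63) - 3(-9) = -36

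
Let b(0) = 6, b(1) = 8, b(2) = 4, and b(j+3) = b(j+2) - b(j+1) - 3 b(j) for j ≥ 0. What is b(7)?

266

b(3) = 4 - 8 - 3(6) = -22
b(4) = (-22) - 4 - 3(8) = -50
b(5) = (-50) - (-22) - 3(4) = -40
b(6) = (-40) - (-50) - 3(-22) = 76
b(7) = 76 - (-40) - 3(-50) = 266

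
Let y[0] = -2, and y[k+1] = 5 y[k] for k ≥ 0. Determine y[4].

y[1] = 5*(-2) = -10
y[2] = 5*(-10) = -50
y[3] = 5*(-50) = -250
y[4] = 5*(-250) = -1250

-1250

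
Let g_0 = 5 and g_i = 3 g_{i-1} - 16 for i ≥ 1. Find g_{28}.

-68630377364875

The fixed point is -16/(1 - 3) = 8, so g_i - 8 = 3(g_{i-1} - 8).
Hence g_i = -3·3^i + 8.
g_{28} = -3·3^{28} + 8 = -3·22876792454961 + 8 = -68630377364875.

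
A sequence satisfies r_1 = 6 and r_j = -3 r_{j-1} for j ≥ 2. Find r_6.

r_2 = -3(6) = -18
r_3 = -3(-18) = 54
r_4 = -3(54) = -162
r_5 = -3(-162) = 486
r_6 = -3(486) = -1458

-1458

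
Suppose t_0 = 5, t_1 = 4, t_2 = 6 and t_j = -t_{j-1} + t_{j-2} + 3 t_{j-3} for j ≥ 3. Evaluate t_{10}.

t_3 = -6 + 4 + 3*5 = 13
t_4 = -13 + 6 + 3*4 = 5
t_5 = -5 + 13 + 3*6 = 26
t_6 = -26 + 5 + 3*13 = 18
t_7 = -18 + 26 + 3*5 = 23
t_8 = -23 + 18 + 3*26 = 73
t_9 = -73 + 23 + 3*18 = 4
t_{10} = -4 + 73 + 3*23 = 138

138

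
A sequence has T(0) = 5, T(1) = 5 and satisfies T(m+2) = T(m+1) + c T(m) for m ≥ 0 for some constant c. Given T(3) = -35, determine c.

T(2) = 5 + 5c
T(3) = 5 + 10c
So 5 + 10c = -35, giving c = -4.

-4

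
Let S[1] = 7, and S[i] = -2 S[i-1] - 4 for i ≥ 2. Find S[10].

-4268

S[2] = -2(7) - 4 = -18
S[3] = -2(-18) - 4 = 32
S[4] = -2(32) - 4 = -68
S[5] = -2(-68) - 4 = 132
S[6] = -2(132) - 4 = -268
S[7] = -2(-268) - 4 = 532
S[8] = -2(532) - 4 = -1068
S[9] = -2(-1068) - 4 = 2132
S[10] = -2(2132) - 4 = -4268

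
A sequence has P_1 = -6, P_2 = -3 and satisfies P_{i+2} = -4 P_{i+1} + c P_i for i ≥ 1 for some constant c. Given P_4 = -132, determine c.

P_3 = 12 - 6c
P_4 = -48 + 21c
So -48 + 21c = -132, giving c = -4.

-4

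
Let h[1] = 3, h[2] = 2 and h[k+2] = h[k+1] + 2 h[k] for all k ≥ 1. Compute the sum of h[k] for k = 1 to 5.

h[3] = 2 + 2·3 = 8
h[4] = 8 + 2·2 = 12
h[5] = 12 + 2·8 = 28
Sum = 3 + 2 + 8 + 12 + 28 = 53

53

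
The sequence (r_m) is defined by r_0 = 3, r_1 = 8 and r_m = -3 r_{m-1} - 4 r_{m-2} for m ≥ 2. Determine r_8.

1836

r_2 = -3(8) - 4(3) = -36
r_3 = -3(-36) - 4(8) = 76
r_4 = -3(76) - 4(-36) = -84
r_5 = -3(-84) - 4(76) = -52
r_6 = -3(-52) - 4(-84) = 492
r_7 = -3(492) - 4(-52) = -1268
r_8 = -3(-1268) - 4(492) = 1836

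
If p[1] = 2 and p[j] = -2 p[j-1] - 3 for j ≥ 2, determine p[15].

The fixed point is -3/(1 + 2) = -1, so p[j] + 1 = -2(p[j-1] + 1).
Hence p[j] = 3·(-2)^{j-1} - 1.
p[15] = 3·(-2)^{14} - 1 = 3·16384 - 1 = 49151.

49151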